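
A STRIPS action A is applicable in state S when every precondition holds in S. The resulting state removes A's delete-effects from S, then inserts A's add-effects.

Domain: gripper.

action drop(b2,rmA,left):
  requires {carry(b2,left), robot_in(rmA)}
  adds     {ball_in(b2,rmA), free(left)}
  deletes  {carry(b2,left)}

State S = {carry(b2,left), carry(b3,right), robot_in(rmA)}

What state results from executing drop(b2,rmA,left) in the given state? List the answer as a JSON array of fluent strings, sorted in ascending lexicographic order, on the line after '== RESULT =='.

Progress:
  pre ⊆ S: {carry(b2,left), robot_in(rmA)} ⊆ S  — applicable
  S \ del = {carry(b3,right), robot_in(rmA)}
  ∪ add   = {ball_in(b2,rmA), carry(b3,right), free(left), robot_in(rmA)}

== RESULT ==
["ball_in(b2,rmA)", "carry(b3,right)", "free(left)", "robot_in(rmA)"]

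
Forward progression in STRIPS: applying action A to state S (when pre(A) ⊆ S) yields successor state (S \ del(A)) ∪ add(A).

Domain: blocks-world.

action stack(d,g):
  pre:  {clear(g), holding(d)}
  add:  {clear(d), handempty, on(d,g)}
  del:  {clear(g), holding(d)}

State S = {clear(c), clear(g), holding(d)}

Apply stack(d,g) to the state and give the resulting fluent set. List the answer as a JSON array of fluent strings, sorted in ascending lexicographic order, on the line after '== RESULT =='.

Compute (S \ del) ∪ add:
  pre ⊆ S: {clear(g), holding(d)} ⊆ S  — applicable
  S \ del = {clear(c)}
  ∪ add   = {clear(c), clear(d), handempty, on(d,g)}

== RESULT ==
["clear(c)", "clear(d)", "handempty", "on(d,g)"]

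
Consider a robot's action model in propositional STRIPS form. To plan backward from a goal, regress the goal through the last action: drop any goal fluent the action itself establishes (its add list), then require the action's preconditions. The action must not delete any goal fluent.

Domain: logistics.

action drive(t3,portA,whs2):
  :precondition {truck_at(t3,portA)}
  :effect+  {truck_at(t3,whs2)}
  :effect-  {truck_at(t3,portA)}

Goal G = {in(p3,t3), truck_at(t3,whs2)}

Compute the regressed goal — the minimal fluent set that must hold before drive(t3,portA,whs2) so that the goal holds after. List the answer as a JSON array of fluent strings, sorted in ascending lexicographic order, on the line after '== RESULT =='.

Regress:
  G ∩ del = {}  (empty — regression defined)
  G \ add = {in(p3,t3), truck_at(t3,whs2)} \ {truck_at(t3,whs2)} = {in(p3,t3)}
  ∪ pre   = {in(p3,t3)} ∪ {truck_at(t3,portA)}
          = {in(p3,t3), truck_at(t3,portA)}

== RESULT ==
["in(p3,t3)", "truck_at(t3,portA)"]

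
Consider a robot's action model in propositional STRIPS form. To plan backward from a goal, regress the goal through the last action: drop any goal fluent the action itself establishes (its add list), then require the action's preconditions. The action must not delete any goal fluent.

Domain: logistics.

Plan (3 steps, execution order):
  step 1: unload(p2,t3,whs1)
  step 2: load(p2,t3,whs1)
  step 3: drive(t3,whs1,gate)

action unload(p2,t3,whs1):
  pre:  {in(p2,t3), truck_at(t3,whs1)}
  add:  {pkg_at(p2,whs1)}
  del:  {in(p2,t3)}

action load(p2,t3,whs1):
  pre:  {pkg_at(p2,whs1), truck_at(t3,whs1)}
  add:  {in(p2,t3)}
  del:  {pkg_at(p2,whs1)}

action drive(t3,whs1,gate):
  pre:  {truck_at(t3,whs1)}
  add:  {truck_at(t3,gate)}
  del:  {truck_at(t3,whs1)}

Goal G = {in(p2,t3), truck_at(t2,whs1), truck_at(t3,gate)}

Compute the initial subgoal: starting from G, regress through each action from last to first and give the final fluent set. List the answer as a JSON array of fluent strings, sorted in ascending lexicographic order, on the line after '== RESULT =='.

Work backward from the goal:
  through step 3 (drive(t3,whs1,gate)): drop {truck_at(t3,gate)}, keep {in(p2,t3), truck_at(t2,whs1)}, require {truck_at(t3,whs1)}
    → {in(p2,t3), truck_at(t2,whs1), truck_at(t3,whs1)}
  through step 2 (load(p2,t3,whs1)): drop {in(p2,t3)}, keep {truck_at(t2,whs1), truck_at(t3,whs1)}, require {pkg_at(p2,whs1), truck_at(t3,whs1)}
    → {pkg_at(p2,whs1), truck_at(t2,whs1), truck_at(t3,whs1)}
  through step 1 (unload(p2,t3,whs1)): drop {pkg_at(p2,whs1)}, keep {truck_at(t2,whs1), truck_at(t3,whs1)}, require {in(p2,t3), truck_at(t3,whs1)}
    → {in(p2,t3), truck_at(t2,whs1), truck_at(t3,whs1)}

== RESULT ==
["in(p2,t3)", "truck_at(t2,whs1)", "truck_at(t3,whs1)"]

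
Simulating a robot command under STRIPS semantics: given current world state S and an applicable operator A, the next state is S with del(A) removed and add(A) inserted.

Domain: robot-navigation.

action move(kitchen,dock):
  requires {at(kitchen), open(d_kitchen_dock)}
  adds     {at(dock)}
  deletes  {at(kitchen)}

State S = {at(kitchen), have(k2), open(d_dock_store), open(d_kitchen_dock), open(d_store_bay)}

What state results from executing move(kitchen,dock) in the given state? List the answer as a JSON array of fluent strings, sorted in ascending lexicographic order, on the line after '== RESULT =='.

Compute (S \ del) ∪ add:
  pre ⊆ S: {at(kitchen), open(d_kitchen_dock)} ⊆ S  — applicable
  S \ del = {have(k2), open(d_dock_store), open(d_kitchen_dock), open(d_store_bay)}
  ∪ add   = {at(dock), have(k2), open(d_dock_store), open(d_kitchen_dock), open(d_store_bay)}

== RESULT ==
["at(dock)", "have(k2)", "open(d_dock_store)", "open(d_kitchen_dock)", "open(d_store_bay)"]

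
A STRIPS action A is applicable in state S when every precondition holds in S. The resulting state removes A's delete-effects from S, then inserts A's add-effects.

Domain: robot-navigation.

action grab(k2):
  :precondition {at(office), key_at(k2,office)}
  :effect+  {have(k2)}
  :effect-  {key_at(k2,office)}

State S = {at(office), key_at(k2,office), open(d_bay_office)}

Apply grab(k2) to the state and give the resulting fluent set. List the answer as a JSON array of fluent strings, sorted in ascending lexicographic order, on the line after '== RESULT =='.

Compute (S \ del) ∪ add:
  pre ⊆ S: {at(office), key_at(k2,office)} ⊆ S  — applicable
  S \ del = {at(office), open(d_bay_office)}
  ∪ add   = {at(office), have(k2), open(d_bay_office)}

== RESULT ==
["at(office)", "have(k2)", "open(d_bay_office)"]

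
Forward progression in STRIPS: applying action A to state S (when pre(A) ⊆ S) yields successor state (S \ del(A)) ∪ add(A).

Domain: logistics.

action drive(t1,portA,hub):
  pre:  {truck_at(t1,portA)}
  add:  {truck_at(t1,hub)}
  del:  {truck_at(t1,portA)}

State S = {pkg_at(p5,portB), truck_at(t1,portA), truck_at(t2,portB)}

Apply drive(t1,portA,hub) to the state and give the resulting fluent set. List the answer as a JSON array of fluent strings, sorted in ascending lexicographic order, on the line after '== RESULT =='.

Compute (S \ del) ∪ add:
  pre ⊆ S: {truck_at(t1,portA)} ⊆ S  — applicable
  S \ del = {pkg_at(p5,portB), truck_at(t2,portB)}
  ∪ add   = {pkg_at(p5,portB), truck_at(t1,hub), truck_at(t2,portB)}

== RESULT ==
["pkg_at(p5,portB)", "truck_at(t1,hub)", "truck_at(t2,portB)"]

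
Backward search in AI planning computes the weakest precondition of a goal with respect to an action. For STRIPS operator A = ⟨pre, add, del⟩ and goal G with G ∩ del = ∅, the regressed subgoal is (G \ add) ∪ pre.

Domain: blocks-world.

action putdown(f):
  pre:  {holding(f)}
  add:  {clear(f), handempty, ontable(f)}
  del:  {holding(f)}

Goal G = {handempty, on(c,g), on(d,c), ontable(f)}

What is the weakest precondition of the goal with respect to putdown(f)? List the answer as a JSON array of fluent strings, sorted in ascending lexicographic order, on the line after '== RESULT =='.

Regress:
  G ∩ del = {}  (empty — regression defined)
  G \ add = {handempty, on(c,g), on(d,c), ontable(f)} \ {clear(f), handempty, ontable(f)} = {on(c,g), on(d,c)}
  ∪ pre   = {on(c,g), on(d,c)} ∪ {holding(f)}
          = {holding(f), on(c,g), on(d,c)}

== RESULT ==
["holding(f)", "on(c,g)", "on(d,c)"]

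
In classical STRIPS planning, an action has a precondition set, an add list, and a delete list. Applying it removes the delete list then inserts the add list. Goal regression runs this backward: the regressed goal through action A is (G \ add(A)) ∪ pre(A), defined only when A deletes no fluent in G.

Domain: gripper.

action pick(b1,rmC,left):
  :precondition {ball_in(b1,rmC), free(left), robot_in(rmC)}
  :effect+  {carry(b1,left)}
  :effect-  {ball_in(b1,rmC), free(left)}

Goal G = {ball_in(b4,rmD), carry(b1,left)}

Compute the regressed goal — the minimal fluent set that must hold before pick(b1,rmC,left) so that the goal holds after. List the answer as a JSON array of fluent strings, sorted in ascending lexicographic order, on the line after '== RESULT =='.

Regress:
  G ∩ del = {}  (empty — regression defined)
  G \ add = {ball_in(b4,rmD), carry(b1,left)} \ {carry(b1,left)} = {ball_in(b4,rmD)}
  ∪ pre   = {ball_in(b4,rmD)} ∪ {ball_in(b1,rmC), free(left), robot_in(rmC)}
          = {ball_in(b1,rmC), ball_in(b4,rmD), free(left), robot_in(rmC)}

== RESULT ==
["ball_in(b1,rmC)", "ball_in(b4,rmD)", "free(left)", "robot_in(rmC)"]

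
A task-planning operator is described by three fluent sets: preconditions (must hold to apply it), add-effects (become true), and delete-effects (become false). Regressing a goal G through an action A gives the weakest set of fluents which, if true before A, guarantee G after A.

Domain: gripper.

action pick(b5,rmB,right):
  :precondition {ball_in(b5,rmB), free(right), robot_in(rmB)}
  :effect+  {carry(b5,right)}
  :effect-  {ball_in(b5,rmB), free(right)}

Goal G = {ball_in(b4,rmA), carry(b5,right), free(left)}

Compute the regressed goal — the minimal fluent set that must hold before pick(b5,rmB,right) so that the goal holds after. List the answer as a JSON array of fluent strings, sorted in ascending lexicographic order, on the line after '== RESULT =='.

Compute (G \ add) ∪ pre:
  G ∩ del = {}  (empty — regression defined)
  G \ add = {ball_in(b4,rmA), carry(b5,right), free(left)} \ {carry(b5,right)} = {ball_in(b4,rmA), free(left)}
  ∪ pre   = {ball_in(b4,rmA), free(left)} ∪ {ball_in(b5,rmB), free(right), robot_in(rmB)}
          = {ball_in(b4,rmA), ball_in(b5,rmB), free(left), free(right), robot_in(rmB)}

== RESULT ==
["ball_in(b4,rmA)", "ball_in(b5,rmB)", "free(left)", "free(right)", "robot_in(rmB)"]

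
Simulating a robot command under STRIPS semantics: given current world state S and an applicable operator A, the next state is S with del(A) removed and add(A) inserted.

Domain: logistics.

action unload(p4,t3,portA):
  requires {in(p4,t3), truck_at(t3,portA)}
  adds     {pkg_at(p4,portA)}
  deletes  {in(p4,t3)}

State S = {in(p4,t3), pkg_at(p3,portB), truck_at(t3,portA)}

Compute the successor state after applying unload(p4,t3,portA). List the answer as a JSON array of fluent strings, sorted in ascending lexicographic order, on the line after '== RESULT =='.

Compute (S \ del) ∪ add:
  pre ⊆ S: {in(p4,t3), truck_at(t3,portA)} ⊆ S  — applicable
  S \ del = {pkg_at(p3,portB), truck_at(t3,portA)}
  ∪ add   = {pkg_at(p3,portB), pkg_at(p4,portA), truck_at(t3,portA)}

== RESULT ==
["pkg_at(p3,portB)", "pkg_at(p4,portA)", "truck_at(t3,portA)"]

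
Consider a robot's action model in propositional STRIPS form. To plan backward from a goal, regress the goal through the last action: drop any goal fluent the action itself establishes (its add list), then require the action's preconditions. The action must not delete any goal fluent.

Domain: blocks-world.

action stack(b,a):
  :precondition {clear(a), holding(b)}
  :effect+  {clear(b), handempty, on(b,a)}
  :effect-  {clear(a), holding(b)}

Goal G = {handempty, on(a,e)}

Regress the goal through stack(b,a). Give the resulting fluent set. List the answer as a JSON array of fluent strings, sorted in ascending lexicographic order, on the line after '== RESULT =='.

Compute (G \ add) ∪ pre:
  G ∩ del = {}  (empty — regression defined)
  G \ add = {handempty, on(a,e)} \ {clear(b), handempty, on(b,a)} = {on(a,e)}
  ∪ pre   = {on(a,e)} ∪ {clear(a), holding(b)}
          = {clear(a), holding(b), on(a,e)}

== RESULT ==
["clear(a)", "holding(b)", "on(a,e)"]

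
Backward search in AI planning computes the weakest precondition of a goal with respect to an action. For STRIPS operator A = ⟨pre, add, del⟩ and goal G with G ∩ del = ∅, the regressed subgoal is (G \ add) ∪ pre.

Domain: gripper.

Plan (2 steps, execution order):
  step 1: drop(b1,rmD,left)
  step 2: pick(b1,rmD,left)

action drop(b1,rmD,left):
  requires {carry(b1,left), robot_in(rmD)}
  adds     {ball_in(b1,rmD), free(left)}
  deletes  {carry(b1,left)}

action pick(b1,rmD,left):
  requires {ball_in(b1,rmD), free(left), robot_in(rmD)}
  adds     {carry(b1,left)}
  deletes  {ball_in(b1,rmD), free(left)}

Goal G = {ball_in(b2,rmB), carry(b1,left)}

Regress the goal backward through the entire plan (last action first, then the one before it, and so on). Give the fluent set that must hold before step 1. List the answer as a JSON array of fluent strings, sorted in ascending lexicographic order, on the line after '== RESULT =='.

Regress step by step:
  through step 2 (pick(b1,rmD,left)): drop {carry(b1,left)}, keep {ball_in(b2,rmB)}, require {ball_in(b1,rmD), free(left), robot_in(rmD)}
    → {ball_in(b1,rmD), ball_in(b2,rmB), free(left), robot_in(rmD)}
  through step 1 (drop(b1,rmD,left)): drop {ball_in(b1,rmD), free(left)}, keep {ball_in(b2,rmB), robot_in(rmD)}, require {carry(b1,left), robot_in(rmD)}
    → {ball_in(b2,rmB), carry(b1,left), robot_in(rmD)}

== RESULT ==
["ball_in(b2,rmB)", "carry(b1,left)", "robot_in(rmD)"]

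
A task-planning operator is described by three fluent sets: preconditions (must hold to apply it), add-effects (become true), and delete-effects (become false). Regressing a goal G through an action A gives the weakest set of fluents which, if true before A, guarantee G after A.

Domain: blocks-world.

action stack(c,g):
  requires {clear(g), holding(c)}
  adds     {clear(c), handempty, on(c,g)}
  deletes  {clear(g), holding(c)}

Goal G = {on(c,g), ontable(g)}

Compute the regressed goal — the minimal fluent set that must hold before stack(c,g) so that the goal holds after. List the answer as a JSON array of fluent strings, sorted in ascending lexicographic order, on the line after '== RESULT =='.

Regress:
  G ∩ del = {}  (empty — regression defined)
  G \ add = {on(c,g), ontable(g)} \ {clear(c), handempty, on(c,g)} = {ontable(g)}
  ∪ pre   = {ontable(g)} ∪ {clear(g), holding(c)}
          = {clear(g), holding(c), ontable(g)}

== RESULT ==
["clear(g)", "holding(c)", "ontable(g)"]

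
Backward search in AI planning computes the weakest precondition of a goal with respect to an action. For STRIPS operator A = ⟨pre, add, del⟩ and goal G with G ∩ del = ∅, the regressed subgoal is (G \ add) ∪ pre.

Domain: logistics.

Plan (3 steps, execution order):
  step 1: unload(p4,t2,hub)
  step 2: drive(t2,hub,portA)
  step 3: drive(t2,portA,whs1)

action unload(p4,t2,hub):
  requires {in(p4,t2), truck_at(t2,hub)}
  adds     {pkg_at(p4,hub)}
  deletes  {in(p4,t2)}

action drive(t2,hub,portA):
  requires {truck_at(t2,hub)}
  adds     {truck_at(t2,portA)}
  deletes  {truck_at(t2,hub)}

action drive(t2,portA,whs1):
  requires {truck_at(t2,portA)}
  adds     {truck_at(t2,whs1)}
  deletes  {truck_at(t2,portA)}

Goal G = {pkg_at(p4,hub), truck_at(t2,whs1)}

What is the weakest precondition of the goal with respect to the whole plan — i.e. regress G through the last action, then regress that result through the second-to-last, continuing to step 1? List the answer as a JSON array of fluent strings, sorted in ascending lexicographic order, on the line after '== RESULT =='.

Work backward from the goal:
  through step 3 (drive(t2,portA,whs1)): drop {truck_at(t2,whs1)}, keep {pkg_at(p4,hub)}, require {truck_at(t2,portA)}
    → {pkg_at(p4,hub), truck_at(t2,portA)}
  through step 2 (drive(t2,hub,portA)): drop {truck_at(t2,portA)}, keep {pkg_at(p4,hub)}, require {truck_at(t2,hub)}
    → {pkg_at(p4,hub), truck_at(t2,hub)}
  through step 1 (unload(p4,t2,hub)): drop {pkg_at(p4,hub)}, keep {truck_at(t2,hub)}, require {in(p4,t2), truck_at(t2,hub)}
    → {in(p4,t2), truck_at(t2,hub)}

== RESULT ==
["in(p4,t2)", "truck_at(t2,hub)"]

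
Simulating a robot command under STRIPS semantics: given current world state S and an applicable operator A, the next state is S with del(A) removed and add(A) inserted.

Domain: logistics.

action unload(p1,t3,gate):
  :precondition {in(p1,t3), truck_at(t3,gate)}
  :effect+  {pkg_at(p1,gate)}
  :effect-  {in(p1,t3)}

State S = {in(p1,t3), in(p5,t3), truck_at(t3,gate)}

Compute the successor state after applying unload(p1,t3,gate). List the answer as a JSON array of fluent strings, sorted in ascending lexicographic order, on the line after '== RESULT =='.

Compute (S \ del) ∪ add:
  pre ⊆ S: {in(p1,t3), truck_at(t3,gate)} ⊆ S  — applicable
  S \ del = {in(p5,t3), truck_at(t3,gate)}
  ∪ add   = {in(p5,t3), pkg_at(p1,gate), truck_at(t3,gate)}

== RESULT ==
["in(p5,t3)", "pkg_at(p1,gate)", "truck_at(t3,gate)"]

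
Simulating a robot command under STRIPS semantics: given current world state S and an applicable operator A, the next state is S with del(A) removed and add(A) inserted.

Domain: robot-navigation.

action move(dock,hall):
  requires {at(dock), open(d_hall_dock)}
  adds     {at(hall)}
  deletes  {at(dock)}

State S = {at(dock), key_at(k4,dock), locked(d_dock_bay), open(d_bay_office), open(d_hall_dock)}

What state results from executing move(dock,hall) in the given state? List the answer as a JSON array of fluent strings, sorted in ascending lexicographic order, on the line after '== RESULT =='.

Progress:
  pre ⊆ S: {at(dock), open(d_hall_dock)} ⊆ S  — applicable
  S \ del = {key_at(k4,dock), locked(d_dock_bay), open(d_bay_office), open(d_hall_dock)}
  ∪ add   = {at(hall), key_at(k4,dock), locked(d_dock_bay), open(d_bay_office), open(d_hall_dock)}

== RESULT ==
["at(hall)", "key_at(k4,dock)", "locked(d_dock_bay)", "open(d_bay_office)", "open(d_hall_dock)"]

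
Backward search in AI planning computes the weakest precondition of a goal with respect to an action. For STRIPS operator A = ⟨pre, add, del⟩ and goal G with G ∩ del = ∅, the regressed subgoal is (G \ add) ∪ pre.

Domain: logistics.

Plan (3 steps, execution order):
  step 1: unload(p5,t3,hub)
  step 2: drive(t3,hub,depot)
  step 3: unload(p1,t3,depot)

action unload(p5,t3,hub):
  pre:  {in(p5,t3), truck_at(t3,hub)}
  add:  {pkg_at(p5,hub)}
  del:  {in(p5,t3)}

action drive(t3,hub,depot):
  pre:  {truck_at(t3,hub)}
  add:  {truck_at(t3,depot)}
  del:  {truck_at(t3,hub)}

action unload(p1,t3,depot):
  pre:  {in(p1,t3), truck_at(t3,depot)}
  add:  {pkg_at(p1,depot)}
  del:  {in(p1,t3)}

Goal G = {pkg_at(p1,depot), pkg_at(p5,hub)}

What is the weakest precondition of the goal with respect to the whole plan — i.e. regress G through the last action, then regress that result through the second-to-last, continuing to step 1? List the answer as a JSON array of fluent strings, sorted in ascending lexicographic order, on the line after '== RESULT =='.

Work backward from the goal:
  through step 3 (unload(p1,t3,depot)): drop {pkg_at(p1,depot)}, keep {pkg_at(p5,hub)}, require {in(p1,t3), truck_at(t3,depot)}
    → {in(p1,t3), pkg_at(p5,hub), truck_at(t3,depot)}
  through step 2 (drive(t3,hub,depot)): drop {truck_at(t3,depot)}, keep {in(p1,t3), pkg_at(p5,hub)}, require {truck_at(t3,hub)}
    → {in(p1,t3), pkg_at(p5,hub), truck_at(t3,hub)}
  through step 1 (unload(p5,t3,hub)): drop {pkg_at(p5,hub)}, keep {in(p1,t3), truck_at(t3,hub)}, require {in(p5,t3), truck_at(t3,hub)}
    → {in(p1,t3), in(p5,t3), truck_at(t3,hub)}

== RESULT ==
["in(p1,t3)", "in(p5,t3)", "truck_at(t3,hub)"]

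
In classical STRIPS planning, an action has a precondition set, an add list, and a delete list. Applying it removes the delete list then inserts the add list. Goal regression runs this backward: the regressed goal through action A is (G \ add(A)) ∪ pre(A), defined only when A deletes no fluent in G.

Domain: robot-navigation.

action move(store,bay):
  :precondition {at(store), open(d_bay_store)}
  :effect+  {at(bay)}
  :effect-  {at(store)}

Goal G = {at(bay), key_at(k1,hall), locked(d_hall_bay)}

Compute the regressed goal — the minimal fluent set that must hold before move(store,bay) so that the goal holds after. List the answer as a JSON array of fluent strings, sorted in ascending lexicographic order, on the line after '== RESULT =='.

Compute (G \ add) ∪ pre:
  G ∩ del = {}  (empty — regression defined)
  G \ add = {at(bay), key_at(k1,hall), locked(d_hall_bay)} \ {at(bay)} = {key_at(k1,hall), locked(d_hall_bay)}
  ∪ pre   = {key_at(k1,hall), locked(d_hall_bay)} ∪ {at(store), open(d_bay_store)}
          = {at(store), key_at(k1,hall), locked(d_hall_bay), open(d_bay_store)}

== RESULT ==
["at(store)", "key_at(k1,hall)", "locked(d_hall_bay)", "open(d_bay_store)"]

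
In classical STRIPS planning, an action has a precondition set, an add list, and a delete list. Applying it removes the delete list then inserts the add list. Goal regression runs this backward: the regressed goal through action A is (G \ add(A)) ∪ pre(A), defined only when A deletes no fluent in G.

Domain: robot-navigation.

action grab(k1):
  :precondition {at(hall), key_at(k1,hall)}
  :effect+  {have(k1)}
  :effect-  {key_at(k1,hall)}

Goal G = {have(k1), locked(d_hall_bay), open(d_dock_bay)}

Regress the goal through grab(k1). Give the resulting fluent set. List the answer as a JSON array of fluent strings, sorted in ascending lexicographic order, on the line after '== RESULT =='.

Regress:
  G ∩ del = {}  (empty — regression defined)
  G \ add = {have(k1), locked(d_hall_bay), open(d_dock_bay)} \ {have(k1)} = {locked(d_hall_bay), open(d_dock_bay)}
  ∪ pre   = {locked(d_hall_bay), open(d_dock_bay)} ∪ {at(hall), key_at(k1,hall)}
          = {at(hall), key_at(k1,hall), locked(d_hall_bay), open(d_dock_bay)}

== RESULT ==
["at(hall)", "key_at(k1,hall)", "locked(d_hall_bay)", "open(d_dock_bay)"]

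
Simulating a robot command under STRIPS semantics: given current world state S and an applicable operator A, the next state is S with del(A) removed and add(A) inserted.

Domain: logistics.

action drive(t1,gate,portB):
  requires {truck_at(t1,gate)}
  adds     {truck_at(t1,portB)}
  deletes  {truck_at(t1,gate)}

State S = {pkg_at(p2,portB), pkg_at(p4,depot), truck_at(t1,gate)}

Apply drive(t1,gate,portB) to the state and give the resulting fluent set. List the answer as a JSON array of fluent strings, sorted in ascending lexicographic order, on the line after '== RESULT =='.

Progress:
  pre ⊆ S: {truck_at(t1,gate)} ⊆ S  — applicable
  S \ del = {pkg_at(p2,portB), pkg_at(p4,depot)}
  ∪ add   = {pkg_at(p2,portB), pkg_at(p4,depot), truck_at(t1,portB)}

== RESULT ==
["pkg_at(p2,portB)", "pkg_at(p4,depot)", "truck_at(t1,portB)"]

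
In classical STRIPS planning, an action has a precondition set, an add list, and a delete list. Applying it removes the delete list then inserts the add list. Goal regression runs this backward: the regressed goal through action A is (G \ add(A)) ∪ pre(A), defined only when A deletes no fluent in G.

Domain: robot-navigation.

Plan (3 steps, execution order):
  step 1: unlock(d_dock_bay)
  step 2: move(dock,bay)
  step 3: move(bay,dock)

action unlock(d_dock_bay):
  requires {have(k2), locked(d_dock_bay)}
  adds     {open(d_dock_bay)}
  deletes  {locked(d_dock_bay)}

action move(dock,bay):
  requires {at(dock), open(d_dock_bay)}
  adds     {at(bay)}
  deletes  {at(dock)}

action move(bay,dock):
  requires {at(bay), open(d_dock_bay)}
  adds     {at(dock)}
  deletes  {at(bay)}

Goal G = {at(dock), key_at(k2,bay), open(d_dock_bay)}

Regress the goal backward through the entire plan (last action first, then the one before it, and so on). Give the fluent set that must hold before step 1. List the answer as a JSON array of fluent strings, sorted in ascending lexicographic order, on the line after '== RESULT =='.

Regress step by step:
  through step 3 (move(bay,dock)): drop {at(dock)}, keep {key_at(k2,bay), open(d_dock_bay)}, require {at(bay), open(d_dock_bay)}
    → {at(bay), key_at(k2,bay), open(d_dock_bay)}
  through step 2 (move(dock,bay)): drop {at(bay)}, keep {key_at(k2,bay), open(d_dock_bay)}, require {at(dock), open(d_dock_bay)}
    → {at(dock), key_at(k2,bay), open(d_dock_bay)}
  through step 1 (unlock(d_dock_bay)): drop {open(d_dock_bay)}, keep {at(dock), key_at(k2,bay)}, require {have(k2), locked(d_dock_bay)}
    → {at(dock), have(k2), key_at(k2,bay), locked(d_dock_bay)}

== RESULT ==
["at(dock)", "have(k2)", "key_at(k2,bay)", "locked(d_dock_bay)"]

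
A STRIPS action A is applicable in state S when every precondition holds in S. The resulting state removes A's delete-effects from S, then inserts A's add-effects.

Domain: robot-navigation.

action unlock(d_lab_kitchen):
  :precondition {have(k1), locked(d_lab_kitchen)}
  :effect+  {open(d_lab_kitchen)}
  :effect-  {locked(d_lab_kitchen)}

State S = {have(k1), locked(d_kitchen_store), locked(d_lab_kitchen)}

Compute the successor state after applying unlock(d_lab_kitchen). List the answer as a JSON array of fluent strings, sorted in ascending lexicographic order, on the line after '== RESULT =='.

Compute (S \ del) ∪ add:
  pre ⊆ S: {have(k1), locked(d_lab_kitchen)} ⊆ S  — applicable
  S \ del = {have(k1), locked(d_kitchen_store)}
  ∪ add   = {have(k1), locked(d_kitchen_store), open(d_lab_kitchen)}

== RESULT ==
["have(k1)", "locked(d_kitchen_store)", "open(d_lab_kitchen)"]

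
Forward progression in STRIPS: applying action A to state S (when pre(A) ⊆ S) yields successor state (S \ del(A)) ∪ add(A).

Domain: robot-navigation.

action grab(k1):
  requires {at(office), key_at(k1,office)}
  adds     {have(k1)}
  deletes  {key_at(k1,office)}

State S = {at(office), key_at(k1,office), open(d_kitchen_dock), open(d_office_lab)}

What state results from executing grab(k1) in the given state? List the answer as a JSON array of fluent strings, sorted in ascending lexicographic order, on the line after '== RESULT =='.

Compute (S \ del) ∪ add:
  pre ⊆ S: {at(office), key_at(k1,office)} ⊆ S  — applicable
  S \ del = {at(office), open(d_kitchen_dock), open(d_office_lab)}
  ∪ add   = {at(office), have(k1), open(d_kitchen_dock), open(d_office_lab)}

== RESULT ==
["at(office)", "have(k1)", "open(d_kitchen_dock)", "open(d_office_lab)"]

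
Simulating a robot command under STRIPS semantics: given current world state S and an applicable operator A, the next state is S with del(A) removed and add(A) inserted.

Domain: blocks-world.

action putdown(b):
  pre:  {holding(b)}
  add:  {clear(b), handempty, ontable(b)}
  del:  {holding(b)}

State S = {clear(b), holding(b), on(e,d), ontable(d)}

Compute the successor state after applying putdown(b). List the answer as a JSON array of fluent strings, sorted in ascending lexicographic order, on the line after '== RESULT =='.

Progress:
  pre ⊆ S: {holding(b)} ⊆ S  — applicable
  S \ del = {clear(b), on(e,d), ontable(d)}
  ∪ add   = {clear(b), handempty, on(e,d), ontable(b), ontable(d)}

== RESULT ==
["clear(b)", "handempty", "on(e,d)", "ontable(b)", "ontable(d)"]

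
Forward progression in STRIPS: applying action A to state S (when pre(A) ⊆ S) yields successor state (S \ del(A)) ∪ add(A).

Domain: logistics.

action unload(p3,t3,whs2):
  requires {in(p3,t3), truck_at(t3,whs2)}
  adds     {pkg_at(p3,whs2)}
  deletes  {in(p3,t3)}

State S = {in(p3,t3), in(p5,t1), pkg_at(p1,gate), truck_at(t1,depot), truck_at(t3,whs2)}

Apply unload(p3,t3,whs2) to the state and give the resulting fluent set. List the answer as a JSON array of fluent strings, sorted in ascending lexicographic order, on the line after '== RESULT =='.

Progress:
  pre ⊆ S: {in(p3,t3), truck_at(t3,whs2)} ⊆ S  — applicable
  S \ del = {in(p5,t1), pkg_at(p1,gate), truck_at(t1,depot), truck_at(t3,whs2)}
  ∪ add   = {in(p5,t1), pkg_at(p1,gate), pkg_at(p3,whs2), truck_at(t1,depot), truck_at(t3,whs2)}

== RESULT ==
["in(p5,t1)", "pkg_at(p1,gate)", "pkg_at(p3,whs2)", "truck_at(t1,depot)", "truck_at(t3,whs2)"]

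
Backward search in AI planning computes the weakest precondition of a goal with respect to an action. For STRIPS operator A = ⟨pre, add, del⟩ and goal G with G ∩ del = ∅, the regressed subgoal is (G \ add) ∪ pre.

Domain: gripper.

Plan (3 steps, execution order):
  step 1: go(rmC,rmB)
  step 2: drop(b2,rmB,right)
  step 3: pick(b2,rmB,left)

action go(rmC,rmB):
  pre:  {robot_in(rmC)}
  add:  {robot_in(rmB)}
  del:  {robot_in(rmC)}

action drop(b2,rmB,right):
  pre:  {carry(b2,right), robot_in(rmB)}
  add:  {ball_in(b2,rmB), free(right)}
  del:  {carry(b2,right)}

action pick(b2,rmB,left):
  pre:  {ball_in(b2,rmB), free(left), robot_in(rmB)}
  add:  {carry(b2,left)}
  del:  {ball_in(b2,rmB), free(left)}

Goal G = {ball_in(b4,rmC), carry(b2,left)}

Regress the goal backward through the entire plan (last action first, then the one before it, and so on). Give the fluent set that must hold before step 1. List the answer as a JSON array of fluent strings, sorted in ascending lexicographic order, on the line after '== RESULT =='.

Work backward from the goal:
  through step 3 (pick(b2,rmB,left)): drop {carry(b2,left)}, keep {ball_in(b4,rmC)}, require {ball_in(b2,rmB), free(left), robot_in(rmB)}
    → {ball_in(b2,rmB), ball_in(b4,rmC), free(left), robot_in(rmB)}
  through step 2 (drop(b2,rmB,right)): drop {ball_in(b2,rmB)}, keep {ball_in(b4,rmC), free(left), robot_in(rmB)}, require {carry(b2,right), robot_in(rmB)}
    → {ball_in(b4,rmC), carry(b2,right), free(left), robot_in(rmB)}
  through step 1 (go(rmC,rmB)): drop {robot_in(rmB)}, keep {ball_in(b4,rmC), carry(b2,right), free(left)}, require {robot_in(rmC)}
    → {ball_in(b4,rmC), carry(b2,right), free(left), robot_in(rmC)}

== RESULT ==
["ball_in(b4,rmC)", "carry(b2,right)", "free(left)", "robot_in(rmC)"]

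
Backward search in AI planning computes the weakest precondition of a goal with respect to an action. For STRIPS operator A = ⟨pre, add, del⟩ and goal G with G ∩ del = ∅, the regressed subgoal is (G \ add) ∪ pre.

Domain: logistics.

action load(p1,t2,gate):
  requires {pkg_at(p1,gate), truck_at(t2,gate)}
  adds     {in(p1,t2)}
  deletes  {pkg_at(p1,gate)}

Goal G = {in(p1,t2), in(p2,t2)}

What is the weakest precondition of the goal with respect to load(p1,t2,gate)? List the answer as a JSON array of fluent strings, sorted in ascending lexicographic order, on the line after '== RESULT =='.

Compute (G \ add) ∪ pre:
  G ∩ del = {}  (empty — regression defined)
  G \ add = {in(p1,t2), in(p2,t2)} \ {in(p1,t2)} = {in(p2,t2)}
  ∪ pre   = {in(p2,t2)} ∪ {pkg_at(p1,gate), truck_at(t2,gate)}
          = {in(p2,t2), pkg_at(p1,gate), truck_at(t2,gate)}

== RESULT ==
["in(p2,t2)", "pkg_at(p1,gate)", "truck_at(t2,gate)"]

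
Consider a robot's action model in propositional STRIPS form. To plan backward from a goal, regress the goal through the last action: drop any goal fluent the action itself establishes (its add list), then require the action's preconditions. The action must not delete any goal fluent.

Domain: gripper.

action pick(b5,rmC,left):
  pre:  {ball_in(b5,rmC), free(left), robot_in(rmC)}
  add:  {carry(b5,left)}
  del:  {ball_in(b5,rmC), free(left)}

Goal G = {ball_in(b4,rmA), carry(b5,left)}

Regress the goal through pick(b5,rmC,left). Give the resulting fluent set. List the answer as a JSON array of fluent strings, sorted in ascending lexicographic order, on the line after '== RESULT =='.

Regress:
  G ∩ del = {}  (empty — regression defined)
  G \ add = {ball_in(b4,rmA), carry(b5,left)} \ {carry(b5,left)} = {ball_in(b4,rmA)}
  ∪ pre   = {ball_in(b4,rmA)} ∪ {ball_in(b5,rmC), free(left), robot_in(rmC)}
          = {ball_in(b4,rmA), ball_in(b5,rmC), free(left), robot_in(rmC)}

== RESULT ==
["ball_in(b4,rmA)", "ball_in(b5,rmC)", "free(left)", "robot_in(rmC)"]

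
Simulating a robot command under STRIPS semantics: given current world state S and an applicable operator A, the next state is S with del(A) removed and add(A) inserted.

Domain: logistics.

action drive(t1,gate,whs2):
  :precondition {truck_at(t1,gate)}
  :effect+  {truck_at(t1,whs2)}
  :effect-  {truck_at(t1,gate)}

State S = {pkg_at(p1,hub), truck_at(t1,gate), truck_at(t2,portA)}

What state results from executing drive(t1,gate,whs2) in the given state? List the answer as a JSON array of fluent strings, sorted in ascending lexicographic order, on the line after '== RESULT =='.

Compute (S \ del) ∪ add:
  pre ⊆ S: {truck_at(t1,gate)} ⊆ S  — applicable
  S \ del = {pkg_at(p1,hub), truck_at(t2,portA)}
  ∪ add   = {pkg_at(p1,hub), truck_at(t1,whs2), truck_at(t2,portA)}

== RESULT ==
["pkg_at(p1,hub)", "truck_at(t1,whs2)", "truck_at(t2,portA)"]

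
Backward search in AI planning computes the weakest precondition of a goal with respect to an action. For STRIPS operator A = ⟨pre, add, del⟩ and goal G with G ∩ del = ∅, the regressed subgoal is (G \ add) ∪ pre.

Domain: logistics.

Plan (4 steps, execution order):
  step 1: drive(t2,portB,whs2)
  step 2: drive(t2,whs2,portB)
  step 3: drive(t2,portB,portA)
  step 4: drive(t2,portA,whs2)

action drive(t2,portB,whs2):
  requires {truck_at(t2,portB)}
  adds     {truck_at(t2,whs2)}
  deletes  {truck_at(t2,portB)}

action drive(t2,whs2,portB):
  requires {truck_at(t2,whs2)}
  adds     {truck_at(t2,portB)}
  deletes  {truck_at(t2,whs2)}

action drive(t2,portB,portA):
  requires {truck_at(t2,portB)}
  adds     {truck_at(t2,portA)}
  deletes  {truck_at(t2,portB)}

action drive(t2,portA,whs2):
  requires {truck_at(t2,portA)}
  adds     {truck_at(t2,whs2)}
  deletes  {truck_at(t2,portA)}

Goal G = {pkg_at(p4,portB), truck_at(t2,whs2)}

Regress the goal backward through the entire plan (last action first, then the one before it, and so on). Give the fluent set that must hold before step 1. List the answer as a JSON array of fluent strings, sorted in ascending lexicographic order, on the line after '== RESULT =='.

Regress step by step:
  through step 4 (drive(t2,portA,whs2)): drop {truck_at(t2,whs2)}, keep {pkg_at(p4,portB)}, require {truck_at(t2,portA)}
    → {pkg_at(p4,portB), truck_at(t2,portA)}
  through step 3 (drive(t2,portB,portA)): drop {truck_at(t2,portA)}, keep {pkg_at(p4,portB)}, require {truck_at(t2,portB)}
    → {pkg_at(p4,portB), truck_at(t2,portB)}
  through step 2 (drive(t2,whs2,portB)): drop {truck_at(t2,portB)}, keep {pkg_at(p4,portB)}, require {truck_at(t2,whs2)}
    → {pkg_at(p4,portB), truck_at(t2,whs2)}
  through step 1 (drive(t2,portB,whs2)): drop {truck_at(t2,whs2)}, keep {pkg_at(p4,portB)}, require {truck_at(t2,portB)}
    → {pkg_at(p4,portB), truck_at(t2,portB)}

== RESULT ==
["pkg_at(p4,portB)", "truck_at(t2,portB)"]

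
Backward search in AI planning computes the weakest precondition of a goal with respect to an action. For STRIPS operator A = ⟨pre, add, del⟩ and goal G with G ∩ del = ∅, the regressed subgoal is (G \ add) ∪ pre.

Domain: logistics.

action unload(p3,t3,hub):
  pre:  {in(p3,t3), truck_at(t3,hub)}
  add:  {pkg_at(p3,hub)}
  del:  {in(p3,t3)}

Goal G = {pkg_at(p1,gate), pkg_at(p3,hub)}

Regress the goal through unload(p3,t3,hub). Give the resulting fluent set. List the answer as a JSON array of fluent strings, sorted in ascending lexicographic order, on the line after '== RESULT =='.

Regress:
  G ∩ del = {}  (empty — regression defined)
  G \ add = {pkg_at(p1,gate), pkg_at(p3,hub)} \ {pkg_at(p3,hub)} = {pkg_at(p1,gate)}
  ∪ pre   = {pkg_at(p1,gate)} ∪ {in(p3,t3), truck_at(t3,hub)}
          = {in(p3,t3), pkg_at(p1,gate), truck_at(t3,hub)}

== RESULT ==
["in(p3,t3)", "pkg_at(p1,gate)", "truck_at(t3,hub)"]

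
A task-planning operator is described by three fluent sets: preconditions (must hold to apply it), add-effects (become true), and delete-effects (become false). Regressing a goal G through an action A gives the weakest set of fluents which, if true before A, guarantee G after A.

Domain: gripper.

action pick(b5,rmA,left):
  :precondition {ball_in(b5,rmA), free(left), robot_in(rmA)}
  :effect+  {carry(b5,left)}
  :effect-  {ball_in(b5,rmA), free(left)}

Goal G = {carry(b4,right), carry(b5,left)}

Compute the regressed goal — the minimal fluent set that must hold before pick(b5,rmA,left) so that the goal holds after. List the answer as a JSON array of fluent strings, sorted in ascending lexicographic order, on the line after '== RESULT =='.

Regress:
  G ∩ del = {}  (empty — regression defined)
  G \ add = {carry(b4,right), carry(b5,left)} \ {carry(b5,left)} = {carry(b4,right)}
  ∪ pre   = {carry(b4,right)} ∪ {ball_in(b5,rmA), free(left), robot_in(rmA)}
          = {ball_in(b5,rmA), carry(b4,right), free(left), robot_in(rmA)}

== RESULT ==
["ball_in(b5,rmA)", "carry(b4,right)", "free(left)", "robot_in(rmA)"]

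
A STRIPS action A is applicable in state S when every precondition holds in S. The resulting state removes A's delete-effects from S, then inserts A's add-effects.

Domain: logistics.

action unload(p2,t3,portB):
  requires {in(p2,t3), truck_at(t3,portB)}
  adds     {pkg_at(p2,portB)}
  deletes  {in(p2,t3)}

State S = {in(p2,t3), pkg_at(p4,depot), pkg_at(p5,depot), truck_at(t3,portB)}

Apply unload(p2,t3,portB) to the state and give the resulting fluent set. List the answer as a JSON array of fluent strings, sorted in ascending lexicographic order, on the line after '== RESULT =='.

Compute (S \ del) ∪ add:
  pre ⊆ S: {in(p2,t3), truck_at(t3,portB)} ⊆ S  — applicable
  S \ del = {pkg_at(p4,depot), pkg_at(p5,depot), truck_at(t3,portB)}
  ∪ add   = {pkg_at(p2,portB), pkg_at(p4,depot), pkg_at(p5,depot), truck_at(t3,portB)}

== RESULT ==
["pkg_at(p2,portB)", "pkg_at(p4,depot)", "pkg_at(p5,depot)", "truck_at(t3,portB)"]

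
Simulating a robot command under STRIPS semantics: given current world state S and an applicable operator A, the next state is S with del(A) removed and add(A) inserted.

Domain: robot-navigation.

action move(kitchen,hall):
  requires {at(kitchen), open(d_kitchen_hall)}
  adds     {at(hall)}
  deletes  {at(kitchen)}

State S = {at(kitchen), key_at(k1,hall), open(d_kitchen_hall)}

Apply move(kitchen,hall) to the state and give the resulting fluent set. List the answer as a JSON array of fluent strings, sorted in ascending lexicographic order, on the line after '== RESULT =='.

Compute (S \ del) ∪ add:
  pre ⊆ S: {at(kitchen), open(d_kitchen_hall)} ⊆ S  — applicable
  S \ del = {key_at(k1,hall), open(d_kitchen_hall)}
  ∪ add   = {at(hall), key_at(k1,hall), open(d_kitchen_hall)}

== RESULT ==
["at(hall)", "key_at(k1,hall)", "open(d_kitchen_hall)"]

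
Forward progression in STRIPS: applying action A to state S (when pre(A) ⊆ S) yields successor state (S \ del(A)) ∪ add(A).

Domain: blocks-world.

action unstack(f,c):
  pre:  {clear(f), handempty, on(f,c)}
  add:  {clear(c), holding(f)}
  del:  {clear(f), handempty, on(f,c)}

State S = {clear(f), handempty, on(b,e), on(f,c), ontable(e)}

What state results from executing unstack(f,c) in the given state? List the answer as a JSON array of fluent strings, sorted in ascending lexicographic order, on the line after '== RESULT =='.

Compute (S \ del) ∪ add:
  pre ⊆ S: {clear(f), handempty, on(f,c)} ⊆ S  — applicable
  S \ del = {on(b,e), ontable(e)}
  ∪ add   = {clear(c), holding(f), on(b,e), ontable(e)}

== RESULT ==
["clear(c)", "holding(f)", "on(b,e)", "ontable(e)"]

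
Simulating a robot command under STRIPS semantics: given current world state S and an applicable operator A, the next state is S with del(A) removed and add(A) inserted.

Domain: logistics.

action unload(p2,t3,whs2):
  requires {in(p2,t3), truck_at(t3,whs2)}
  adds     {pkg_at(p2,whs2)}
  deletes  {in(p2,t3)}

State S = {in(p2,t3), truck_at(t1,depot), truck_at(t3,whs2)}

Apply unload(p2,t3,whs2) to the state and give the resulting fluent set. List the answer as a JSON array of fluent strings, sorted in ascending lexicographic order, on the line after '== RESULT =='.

Progress:
  pre ⊆ S: {in(p2,t3), truck_at(t3,whs2)} ⊆ S  — applicable
  S \ del = {truck_at(t1,depot), truck_at(t3,whs2)}
  ∪ add   = {pkg_at(p2,whs2), truck_at(t1,depot), truck_at(t3,whs2)}

== RESULT ==
["pkg_at(p2,whs2)", "truck_at(t1,depot)", "truck_at(t3,whs2)"]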